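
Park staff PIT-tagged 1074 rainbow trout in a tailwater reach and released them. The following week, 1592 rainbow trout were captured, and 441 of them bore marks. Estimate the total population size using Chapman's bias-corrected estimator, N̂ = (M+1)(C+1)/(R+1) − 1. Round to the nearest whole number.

N̂ = (1074+1)(1592+1)/(441+1) − 1 = 1075·1593/442 − 1
= 1712475/442 − 1 ≈ 3874.4 − 1 ≈ 3873.4 → 3873

N ≈ 3873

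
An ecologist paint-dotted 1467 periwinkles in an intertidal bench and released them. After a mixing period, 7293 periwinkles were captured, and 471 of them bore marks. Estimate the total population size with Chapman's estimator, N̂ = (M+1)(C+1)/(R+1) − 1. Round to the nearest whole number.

N ≈ 22,685

N̂ = (1467+1)(7293+1)/(471+1) − 1 = 1468·7294/472 − 1
= 10707592/472 − 1 ≈ 22685.6 − 1 ≈ 22684.6 → 22685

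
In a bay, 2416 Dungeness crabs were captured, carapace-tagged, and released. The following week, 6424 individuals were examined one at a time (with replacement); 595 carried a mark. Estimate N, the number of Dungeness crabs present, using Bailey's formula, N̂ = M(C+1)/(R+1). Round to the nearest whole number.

N ≈ 26,045

N̂ = 2416·(6424+1)/(595+1) = 2416·6425/596 = 15522800/596 ≈ 26045.0 → 26045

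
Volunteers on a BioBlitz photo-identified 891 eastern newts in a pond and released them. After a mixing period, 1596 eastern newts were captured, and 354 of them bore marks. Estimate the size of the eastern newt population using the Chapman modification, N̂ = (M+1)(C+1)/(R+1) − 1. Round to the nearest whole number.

N ≈ 4012

N̂ = (891+1)(1596+1)/(354+1) − 1 = 892·1597/355 − 1
= 1424524/355 − 1 ≈ 4012.7 − 1 ≈ 4011.7 → 4012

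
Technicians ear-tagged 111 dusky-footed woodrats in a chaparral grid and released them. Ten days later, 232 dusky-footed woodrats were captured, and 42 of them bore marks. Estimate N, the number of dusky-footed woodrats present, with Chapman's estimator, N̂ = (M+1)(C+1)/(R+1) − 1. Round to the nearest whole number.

N ≈ 606

N̂ = (111+1)(232+1)/(42+1) − 1 = 112·233/43 − 1
= 26096/43 − 1 ≈ 606.9 − 1 ≈ 605.9 → 606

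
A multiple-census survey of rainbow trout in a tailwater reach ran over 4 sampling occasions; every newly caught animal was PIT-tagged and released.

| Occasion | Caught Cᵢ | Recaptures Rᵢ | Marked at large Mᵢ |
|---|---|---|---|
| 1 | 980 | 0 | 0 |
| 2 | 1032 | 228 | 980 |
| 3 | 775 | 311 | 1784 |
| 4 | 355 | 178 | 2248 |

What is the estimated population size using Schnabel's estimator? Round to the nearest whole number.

Σ MᵢCᵢ = 0·980 + 980·1032 + 1784·775 + 2248·355 = 0 + 1011360 + 1382600 + 798040 = 3192000
Σ Rᵢ = 0 + 228 + 311 + 178 = 717
N̂ = 3192000 / 717 ≈ 4451.9 → 4452

N ≈ 4452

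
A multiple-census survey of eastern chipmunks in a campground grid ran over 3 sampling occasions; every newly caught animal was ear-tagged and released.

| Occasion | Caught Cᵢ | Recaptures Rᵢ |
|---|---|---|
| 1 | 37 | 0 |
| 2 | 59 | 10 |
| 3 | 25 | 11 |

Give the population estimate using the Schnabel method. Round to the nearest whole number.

N ≈ 206

Marked at large before each occasion: Mᵢ = Σⱼ<ᵢ (Cⱼ − Rⱼ) → M1=0, M2=37, M3=86
Σ MᵢCᵢ = 0·37 + 37·59 + 86·25 = 0 + 2183 + 2150 = 4333
Σ Rᵢ = 0 + 10 + 11 = 21
N̂ = 4333 / 21 ≈ 206.3 → 206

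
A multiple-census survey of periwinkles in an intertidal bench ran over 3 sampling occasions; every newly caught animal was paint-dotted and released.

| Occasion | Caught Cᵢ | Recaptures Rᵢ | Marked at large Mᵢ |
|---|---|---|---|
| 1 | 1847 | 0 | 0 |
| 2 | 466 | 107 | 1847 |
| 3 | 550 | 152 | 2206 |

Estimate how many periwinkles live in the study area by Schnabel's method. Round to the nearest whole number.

Σ MᵢCᵢ = 0·1847 + 1847·466 + 2206·550 = 0 + 860702 + 1213300 = 2074002
Σ Rᵢ = 0 + 107 + 152 = 259
N̂ = 2074002 / 259 ≈ 8007.7 → 8008

N ≈ 8008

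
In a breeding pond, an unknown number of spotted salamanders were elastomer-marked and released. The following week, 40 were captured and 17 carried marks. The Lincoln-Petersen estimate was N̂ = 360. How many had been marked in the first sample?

From N = M·C/R: M = N·R / C = 360·17 / 40 = 6120 / 40 = 153.

M = 153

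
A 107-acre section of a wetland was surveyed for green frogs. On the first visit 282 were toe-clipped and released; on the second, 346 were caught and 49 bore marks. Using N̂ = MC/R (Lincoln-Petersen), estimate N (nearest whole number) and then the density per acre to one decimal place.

density ≈ 18.6 green frogs per acre

N̂ = 282·346/49 = 97572/49 ≈ 1991.3 → 1991
Density = N̂ / area = 1991 / 107 ≈ 18.61 → 18.6 per acre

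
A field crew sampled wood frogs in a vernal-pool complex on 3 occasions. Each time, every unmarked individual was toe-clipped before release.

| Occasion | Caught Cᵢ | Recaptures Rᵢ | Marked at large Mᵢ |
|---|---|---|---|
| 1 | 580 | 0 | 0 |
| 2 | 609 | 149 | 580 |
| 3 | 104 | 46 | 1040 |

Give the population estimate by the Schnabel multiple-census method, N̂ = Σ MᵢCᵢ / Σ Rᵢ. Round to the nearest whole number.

Σ MᵢCᵢ = 0·580 + 580·609 + 1040·104 = 0 + 353220 + 108160 = 461380
Σ Rᵢ = 0 + 149 + 46 = 195
N̂ = 461380 / 195 ≈ 2366.1 → 2366

N ≈ 2366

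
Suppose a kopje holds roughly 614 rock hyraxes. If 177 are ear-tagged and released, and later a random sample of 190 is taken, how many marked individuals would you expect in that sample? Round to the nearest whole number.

Expected recaptures E[R] = M·C / N.
E[R] = 177 × 190 / 614 = 33630 / 614 ≈ 54.8 → 55

expected recaptures ≈ 55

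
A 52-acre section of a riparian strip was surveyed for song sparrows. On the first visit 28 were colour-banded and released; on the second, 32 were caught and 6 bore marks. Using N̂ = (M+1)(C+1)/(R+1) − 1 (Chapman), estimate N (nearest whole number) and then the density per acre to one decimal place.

density ≈ 2.6 song sparrows per acre

N̂ = 29·33/7 − 1 = 957/7 − 1 ≈ 135.7 → 136
Density = N̂ / area = 136 / 52 ≈ 2.62 → 2.6 per acre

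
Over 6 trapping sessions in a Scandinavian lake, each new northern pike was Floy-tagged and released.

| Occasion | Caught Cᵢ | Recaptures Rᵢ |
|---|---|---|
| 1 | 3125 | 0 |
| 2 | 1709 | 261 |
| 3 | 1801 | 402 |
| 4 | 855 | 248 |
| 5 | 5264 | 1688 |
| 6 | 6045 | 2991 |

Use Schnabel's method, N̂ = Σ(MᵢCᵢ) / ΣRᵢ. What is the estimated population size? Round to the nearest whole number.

N ≈ 20,519

Marked at large before each occasion: Mᵢ = Σⱼ<ᵢ (Cⱼ − Rⱼ) → M1=0, M2=3125, M3=4573, M4=5972, M5=6579, M6=10155
Σ MᵢCᵢ = 0·3125 + 3125·1709 + 4573·1801 + 5972·855 + 6579·5264 + 10155·6045 = 0 + 5340625 + 8235973 + 5106060 + 34631856 + 61386975 = 114701489
Σ Rᵢ = 0 + 261 + 402 + 248 + 1688 + 2991 = 5590
N̂ = 114701489 / 5590 ≈ 20519.0 → 20519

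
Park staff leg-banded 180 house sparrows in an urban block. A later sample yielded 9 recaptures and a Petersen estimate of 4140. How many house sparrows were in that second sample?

From N = M·C/R: C = N·R / M = 4140·9 / 180 = 37260 / 180 = 207.

C = 207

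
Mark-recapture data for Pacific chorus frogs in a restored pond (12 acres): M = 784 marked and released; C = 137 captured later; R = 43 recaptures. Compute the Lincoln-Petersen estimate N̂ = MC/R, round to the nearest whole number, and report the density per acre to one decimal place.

density ≈ 208.2 Pacific chorus frogs per acre

N̂ = 784·137/43 = 107408/43 ≈ 2497.9 → 2498
Density = N̂ / area = 2498 / 12 ≈ 208.17 → 208.2 per acre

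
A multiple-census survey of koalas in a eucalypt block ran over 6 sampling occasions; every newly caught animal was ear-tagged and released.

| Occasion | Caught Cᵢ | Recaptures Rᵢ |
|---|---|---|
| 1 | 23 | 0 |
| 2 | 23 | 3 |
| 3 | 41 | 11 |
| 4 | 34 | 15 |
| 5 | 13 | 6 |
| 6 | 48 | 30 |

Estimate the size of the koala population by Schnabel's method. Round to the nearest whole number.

N ≈ 165

Marked at large before each occasion: Mᵢ = Σⱼ<ᵢ (Cⱼ − Rⱼ) → M1=0, M2=23, M3=43, M4=73, M5=92, M6=99
Σ MᵢCᵢ = 0·23 + 23·23 + 43·41 + 73·34 + 92·13 + 99·48 = 0 + 529 + 1763 + 2482 + 1196 + 4752 = 10722
Σ Rᵢ = 0 + 3 + 11 + 15 + 6 + 30 = 65
N̂ = 10722 / 65 ≈ 165.0 → 165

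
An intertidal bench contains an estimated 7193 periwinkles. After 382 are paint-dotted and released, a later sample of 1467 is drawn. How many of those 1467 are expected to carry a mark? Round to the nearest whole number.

The marked fraction of the population is 382/7193, so in a sample of 1467 expect C·(M/N) marked.
E[R] = 382 × 1467 / 7193 = 560394 / 7193 ≈ 77.9 → 78

expected recaptures ≈ 78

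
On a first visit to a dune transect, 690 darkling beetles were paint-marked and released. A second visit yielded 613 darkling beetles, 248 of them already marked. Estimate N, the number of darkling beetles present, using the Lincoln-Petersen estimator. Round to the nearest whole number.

N = (690 × 613) / 248 = 422970 / 248 ≈ 1705.5 → 1706

N ≈ 1706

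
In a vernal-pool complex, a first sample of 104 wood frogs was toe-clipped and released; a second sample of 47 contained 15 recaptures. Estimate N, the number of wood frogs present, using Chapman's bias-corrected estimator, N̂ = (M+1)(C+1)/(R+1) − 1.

N = 314

N̂ = (104+1)(47+1)/(15+1) − 1 = 105·48/16 − 1
= 5040/16 − 1 = 315 − 1 = 314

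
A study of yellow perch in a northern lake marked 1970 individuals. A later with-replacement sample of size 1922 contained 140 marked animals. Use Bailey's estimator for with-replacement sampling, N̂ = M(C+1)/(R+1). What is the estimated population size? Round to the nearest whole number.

N̂ = 1970·(1922+1)/(140+1) = 1970·1923/141 = 3788310/141 ≈ 26867.4 → 26867

N ≈ 26,867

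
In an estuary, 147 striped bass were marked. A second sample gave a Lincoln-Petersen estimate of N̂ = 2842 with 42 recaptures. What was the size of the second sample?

From N = M·C/R: C = N·R / M = 2842·42 / 147 = 119364 / 147 = 812.

C = 812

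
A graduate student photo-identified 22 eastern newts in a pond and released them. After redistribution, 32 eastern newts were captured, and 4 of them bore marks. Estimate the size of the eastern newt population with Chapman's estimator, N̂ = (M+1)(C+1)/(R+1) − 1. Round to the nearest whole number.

N ≈ 151

N̂ = (22+1)(32+1)/(4+1) − 1 = 23·33/5 − 1
= 759/5 − 1 ≈ 151.8 − 1 ≈ 150.8 → 151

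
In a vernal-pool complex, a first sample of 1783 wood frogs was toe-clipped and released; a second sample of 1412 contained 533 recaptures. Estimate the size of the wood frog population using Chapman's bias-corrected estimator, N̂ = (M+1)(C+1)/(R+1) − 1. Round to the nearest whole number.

N̂ = (1783+1)(1412+1)/(533+1) − 1 = 1784·1413/534 − 1
= 2520792/534 − 1 ≈ 4720.6 − 1 ≈ 4719.6 → 4720

N ≈ 4720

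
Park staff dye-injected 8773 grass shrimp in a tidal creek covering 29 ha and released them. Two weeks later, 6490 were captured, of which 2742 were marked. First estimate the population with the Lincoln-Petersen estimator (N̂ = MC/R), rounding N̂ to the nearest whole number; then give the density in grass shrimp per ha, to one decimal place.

density ≈ 716.0 grass shrimp per ha

N̂ = 8773·6490/2742 = 56936770/2742 ≈ 20764.7 → 20765
Density = N̂ / area = 20765 / 29 ≈ 716.03 → 716.0 per ha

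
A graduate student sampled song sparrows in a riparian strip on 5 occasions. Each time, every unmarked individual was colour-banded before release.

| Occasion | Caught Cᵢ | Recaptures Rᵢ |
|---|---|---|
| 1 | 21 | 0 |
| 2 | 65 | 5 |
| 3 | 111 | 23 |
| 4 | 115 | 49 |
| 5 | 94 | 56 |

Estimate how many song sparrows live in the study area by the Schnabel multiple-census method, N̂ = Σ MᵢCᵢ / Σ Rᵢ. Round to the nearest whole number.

Marked at large before each occasion: Mᵢ = Σⱼ<ᵢ (Cⱼ − Rⱼ) → M1=0, M2=21, M3=81, M4=169, M5=235
Σ MᵢCᵢ = 0·21 + 21·65 + 81·111 + 169·115 + 235·94 = 0 + 1365 + 8991 + 19435 + 22090 = 51881
Σ Rᵢ = 0 + 5 + 23 + 49 + 56 = 133
N̂ = 51881 / 133 ≈ 390.1 → 390

N ≈ 390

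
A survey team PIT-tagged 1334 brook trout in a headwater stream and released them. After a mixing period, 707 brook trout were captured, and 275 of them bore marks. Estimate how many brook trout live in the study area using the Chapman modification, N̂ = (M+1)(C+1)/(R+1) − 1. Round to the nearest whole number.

N ≈ 3424

N̂ = (1334+1)(707+1)/(275+1) − 1 = 1335·708/276 − 1
= 945180/276 − 1 ≈ 3424.6 − 1 ≈ 3423.6 → 3424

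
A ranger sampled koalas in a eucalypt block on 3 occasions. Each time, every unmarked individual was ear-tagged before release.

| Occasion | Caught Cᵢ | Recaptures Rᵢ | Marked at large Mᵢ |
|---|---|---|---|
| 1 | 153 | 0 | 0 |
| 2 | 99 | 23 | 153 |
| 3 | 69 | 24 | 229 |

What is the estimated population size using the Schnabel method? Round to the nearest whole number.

N ≈ 658

Σ MᵢCᵢ = 0·153 + 153·99 + 229·69 = 0 + 15147 + 15801 = 30948
Σ Rᵢ = 0 + 23 + 24 = 47
N̂ = 30948 / 47 ≈ 658.47 → 658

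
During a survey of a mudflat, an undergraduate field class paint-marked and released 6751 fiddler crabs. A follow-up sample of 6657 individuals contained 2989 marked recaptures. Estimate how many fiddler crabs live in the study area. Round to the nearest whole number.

N ≈ 15,036

N = (6751 × 6657) / 2989 = 44941407 / 2989 ≈ 15035.6 → 15036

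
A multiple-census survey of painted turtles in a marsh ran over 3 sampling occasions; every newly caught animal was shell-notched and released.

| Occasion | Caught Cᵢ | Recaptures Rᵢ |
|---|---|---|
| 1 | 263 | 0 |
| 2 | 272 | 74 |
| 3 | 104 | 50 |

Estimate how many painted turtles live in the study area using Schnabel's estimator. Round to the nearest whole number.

Marked at large before each occasion: Mᵢ = Σⱼ<ᵢ (Cⱼ − Rⱼ) → M1=0, M2=263, M3=461
Σ MᵢCᵢ = 0·263 + 263·272 + 461·104 = 0 + 71536 + 47944 = 119480
Σ Rᵢ = 0 + 74 + 50 = 124
N̂ = 119480 / 124 ≈ 963.5 → 964

N ≈ 964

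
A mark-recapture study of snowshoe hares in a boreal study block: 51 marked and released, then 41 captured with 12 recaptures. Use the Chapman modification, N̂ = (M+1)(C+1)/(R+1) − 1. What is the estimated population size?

N̂ = (51+1)(41+1)/(12+1) − 1 = 52·42/13 − 1
= 2184/13 − 1 = 168 − 1 = 167

N = 167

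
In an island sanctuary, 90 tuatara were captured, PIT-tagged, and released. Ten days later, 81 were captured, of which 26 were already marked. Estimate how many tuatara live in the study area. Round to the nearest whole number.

N ≈ 280

Lincoln-Petersen assumes M/N = R/C, so N = M·C / R.
N = (90 × 81) / 26 = 7290 / 26 ≈ 280.4 → 280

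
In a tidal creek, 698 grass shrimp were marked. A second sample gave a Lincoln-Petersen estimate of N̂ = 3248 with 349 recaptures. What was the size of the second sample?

From N = M·C/R: C = N·R / M = 3248·349 / 698 = 1133552 / 698 = 1624.

C = 1624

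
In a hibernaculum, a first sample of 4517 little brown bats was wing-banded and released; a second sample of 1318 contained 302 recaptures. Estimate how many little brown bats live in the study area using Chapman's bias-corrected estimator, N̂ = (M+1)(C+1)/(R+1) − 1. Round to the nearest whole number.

N̂ = (4517+1)(1318+1)/(302+1) − 1 = 4518·1319/303 − 1
= 5959242/303 − 1 ≈ 19667.47 − 1 ≈ 19666.47 → 19666

N ≈ 19,666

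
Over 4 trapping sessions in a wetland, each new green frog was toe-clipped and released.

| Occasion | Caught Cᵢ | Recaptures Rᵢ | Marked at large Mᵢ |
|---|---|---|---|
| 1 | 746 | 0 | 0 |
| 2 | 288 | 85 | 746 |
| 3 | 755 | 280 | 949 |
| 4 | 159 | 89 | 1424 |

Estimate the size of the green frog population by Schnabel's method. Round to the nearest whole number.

Σ MᵢCᵢ = 0·746 + 746·288 + 949·755 + 1424·159 = 0 + 214848 + 716495 + 226416 = 1157759
Σ Rᵢ = 0 + 85 + 280 + 89 = 454
N̂ = 1157759 / 454 ≈ 2550.1 → 2550

N ≈ 2550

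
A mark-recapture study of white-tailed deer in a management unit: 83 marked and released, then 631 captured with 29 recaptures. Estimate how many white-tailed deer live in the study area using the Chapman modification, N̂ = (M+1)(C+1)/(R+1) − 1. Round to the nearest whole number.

N ≈ 1769

N̂ = (83+1)(631+1)/(29+1) − 1 = 84·632/30 − 1
= 53088/30 − 1 ≈ 1769.6 − 1 ≈ 1768.6 → 1769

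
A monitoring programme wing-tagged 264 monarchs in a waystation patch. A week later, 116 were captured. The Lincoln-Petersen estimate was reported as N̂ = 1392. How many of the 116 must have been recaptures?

R = 22

From N = M·C/R: R = M·C / N = 264·116 / 1392 = 30624 / 1392 = 22.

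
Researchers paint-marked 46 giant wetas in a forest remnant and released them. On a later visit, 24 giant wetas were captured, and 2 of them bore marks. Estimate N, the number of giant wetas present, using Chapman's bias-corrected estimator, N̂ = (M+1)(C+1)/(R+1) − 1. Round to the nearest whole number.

N̂ = (46+1)(24+1)/(2+1) − 1 = 47·25/3 − 1
= 1175/3 − 1 ≈ 391.7 − 1 ≈ 390.7 → 391

N ≈ 391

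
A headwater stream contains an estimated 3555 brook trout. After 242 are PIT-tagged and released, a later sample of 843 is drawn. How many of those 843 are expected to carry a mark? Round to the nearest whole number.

The marked fraction of the population is 242/3555, so in a sample of 843 expect C·(M/N) marked.
E[R] = 242 × 843 / 3555 = 204006 / 3555 ≈ 57.4 → 57

expected recaptures ≈ 57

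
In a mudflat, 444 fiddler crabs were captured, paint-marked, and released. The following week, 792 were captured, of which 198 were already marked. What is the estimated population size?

N = (444 × 792) / 198 = 351648 / 198 = 1776

N = 1776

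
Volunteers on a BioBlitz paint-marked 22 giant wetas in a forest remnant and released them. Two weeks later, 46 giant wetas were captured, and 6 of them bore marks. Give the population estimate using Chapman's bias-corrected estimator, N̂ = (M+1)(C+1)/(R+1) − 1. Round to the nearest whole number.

N̂ = (22+1)(46+1)/(6+1) − 1 = 23·47/7 − 1
= 1081/7 − 1 ≈ 154.4 − 1 ≈ 153.4 → 153

N ≈ 153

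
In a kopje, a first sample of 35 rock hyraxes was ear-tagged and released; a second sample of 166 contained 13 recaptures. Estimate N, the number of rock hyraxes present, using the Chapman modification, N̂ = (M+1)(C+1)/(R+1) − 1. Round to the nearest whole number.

N̂ = (35+1)(166+1)/(13+1) − 1 = 36·167/14 − 1
= 6012/14 − 1 ≈ 429.4 − 1 ≈ 428.4 → 428

N ≈ 428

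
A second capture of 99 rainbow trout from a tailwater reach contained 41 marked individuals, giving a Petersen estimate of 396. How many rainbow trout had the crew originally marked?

From N = M·C/R: M = N·R / C = 396·41 / 99 = 16236 / 99 = 164.

M = 164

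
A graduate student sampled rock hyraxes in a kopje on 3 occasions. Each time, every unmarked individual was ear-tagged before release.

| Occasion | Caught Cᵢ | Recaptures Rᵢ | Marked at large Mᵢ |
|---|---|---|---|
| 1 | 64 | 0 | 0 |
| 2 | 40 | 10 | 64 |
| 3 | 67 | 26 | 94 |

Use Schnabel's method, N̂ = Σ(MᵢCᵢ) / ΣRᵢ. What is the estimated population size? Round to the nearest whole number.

N ≈ 246

Σ MᵢCᵢ = 0·64 + 64·40 + 94·67 = 0 + 2560 + 6298 = 8858
Σ Rᵢ = 0 + 10 + 26 = 36
N̂ = 8858 / 36 ≈ 246.1 → 246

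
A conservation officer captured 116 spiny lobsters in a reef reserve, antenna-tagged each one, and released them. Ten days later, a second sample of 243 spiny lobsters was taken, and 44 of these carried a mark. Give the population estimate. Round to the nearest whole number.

N ≈ 641

If marked individuals mix randomly, R/C ≈ M/N, giving N ≈ M·C/R.
N = (116 × 243) / 44 = 28188 / 44 ≈ 640.6 → 641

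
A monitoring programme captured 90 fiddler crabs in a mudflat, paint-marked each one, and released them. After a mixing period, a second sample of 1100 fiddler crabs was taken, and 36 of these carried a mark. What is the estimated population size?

If marked individuals mix randomly, R/C ≈ M/N, giving N ≈ M·C/R.
N = (90 × 1100) / 36 = 99000 / 36 = 2750

N = 2750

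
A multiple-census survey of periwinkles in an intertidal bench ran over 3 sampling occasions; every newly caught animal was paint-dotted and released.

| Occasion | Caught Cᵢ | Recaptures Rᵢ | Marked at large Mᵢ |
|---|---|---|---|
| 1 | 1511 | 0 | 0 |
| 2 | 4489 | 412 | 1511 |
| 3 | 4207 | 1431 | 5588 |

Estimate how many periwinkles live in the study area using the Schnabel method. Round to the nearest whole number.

N ≈ 16,436

Σ MᵢCᵢ = 0·1511 + 1511·4489 + 5588·4207 = 0 + 6782879 + 23508716 = 30291595
Σ Rᵢ = 0 + 412 + 1431 = 1843
N̂ = 30291595 / 1843 ≈ 16436.0 → 16436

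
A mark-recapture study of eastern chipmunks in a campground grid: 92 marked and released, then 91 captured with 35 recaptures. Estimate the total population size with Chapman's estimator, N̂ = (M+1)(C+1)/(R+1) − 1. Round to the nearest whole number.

N̂ = (92+1)(91+1)/(35+1) − 1 = 93·92/36 − 1
= 8556/36 − 1 ≈ 237.7 − 1 ≈ 236.7 → 237

N ≈ 237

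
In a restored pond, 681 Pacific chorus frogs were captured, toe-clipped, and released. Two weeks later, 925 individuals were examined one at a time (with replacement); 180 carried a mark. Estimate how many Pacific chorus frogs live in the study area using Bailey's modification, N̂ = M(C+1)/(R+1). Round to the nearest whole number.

N ≈ 3484

N̂ = 681·(925+1)/(180+1) = 681·926/181 = 630606/181 ≈ 3484.0 → 3484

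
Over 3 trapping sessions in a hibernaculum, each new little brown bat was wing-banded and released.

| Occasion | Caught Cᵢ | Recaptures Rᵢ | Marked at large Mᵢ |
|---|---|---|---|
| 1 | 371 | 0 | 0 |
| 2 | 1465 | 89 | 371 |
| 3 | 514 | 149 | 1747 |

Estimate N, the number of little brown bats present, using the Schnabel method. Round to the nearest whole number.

Σ MᵢCᵢ = 0·371 + 371·1465 + 1747·514 = 0 + 543515 + 897958 = 1441473
Σ Rᵢ = 0 + 89 + 149 = 238
N̂ = 1441473 / 238 ≈ 6056.6 → 6057

N ≈ 6057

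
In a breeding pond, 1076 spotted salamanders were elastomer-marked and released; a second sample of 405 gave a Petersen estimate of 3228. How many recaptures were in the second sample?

R = 135

From N = M·C/R: R = M·C / N = 1076·405 / 3228 = 435780 / 3228 = 135.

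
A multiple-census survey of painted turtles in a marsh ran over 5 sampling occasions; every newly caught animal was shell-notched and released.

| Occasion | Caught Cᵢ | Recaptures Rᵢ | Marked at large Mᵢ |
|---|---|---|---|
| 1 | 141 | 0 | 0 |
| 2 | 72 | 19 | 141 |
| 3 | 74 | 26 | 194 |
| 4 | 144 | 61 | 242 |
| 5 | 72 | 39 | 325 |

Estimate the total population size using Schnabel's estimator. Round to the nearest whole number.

Σ MᵢCᵢ = 0·141 + 141·72 + 194·74 + 242·144 + 325·72 = 0 + 10152 + 14356 + 34848 + 23400 = 82756
Σ Rᵢ = 0 + 19 + 26 + 61 + 39 = 145
N̂ = 82756 / 145 ≈ 570.7 → 571

N ≈ 571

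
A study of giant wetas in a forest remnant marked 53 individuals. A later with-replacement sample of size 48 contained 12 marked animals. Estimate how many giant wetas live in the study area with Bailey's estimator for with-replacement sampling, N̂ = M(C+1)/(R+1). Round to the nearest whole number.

N ≈ 200

N̂ = 53·(48+1)/(12+1) = 53·49/13 = 2597/13 ≈ 199.8 → 200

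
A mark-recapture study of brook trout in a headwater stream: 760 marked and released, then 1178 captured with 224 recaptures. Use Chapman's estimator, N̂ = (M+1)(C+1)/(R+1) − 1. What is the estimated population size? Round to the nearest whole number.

N̂ = (760+1)(1178+1)/(224+1) − 1 = 761·1179/225 − 1
= 897219/225 − 1 ≈ 3987.6 − 1 ≈ 3986.6 → 3987

N ≈ 3987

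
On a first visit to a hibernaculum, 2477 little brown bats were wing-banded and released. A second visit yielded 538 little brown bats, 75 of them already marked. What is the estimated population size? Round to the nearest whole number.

N ≈ 17,768

N = (2477 × 538) / 75 = 1332626 / 75 ≈ 17768.3 → 17768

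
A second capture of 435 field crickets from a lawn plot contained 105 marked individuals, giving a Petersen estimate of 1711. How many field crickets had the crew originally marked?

M = 413

From N = M·C/R: M = N·R / C = 1711·105 / 435 = 179655 / 435 = 413.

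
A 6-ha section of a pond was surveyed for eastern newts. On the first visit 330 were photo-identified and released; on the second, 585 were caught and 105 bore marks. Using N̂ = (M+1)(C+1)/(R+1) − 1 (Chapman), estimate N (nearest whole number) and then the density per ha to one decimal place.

density ≈ 304.8 eastern newts per ha

N̂ = 331·586/106 − 1 = 193966/106 − 1 ≈ 1828.9 → 1829
Density = N̂ / area = 1829 / 6 ≈ 304.83 → 304.8 per ha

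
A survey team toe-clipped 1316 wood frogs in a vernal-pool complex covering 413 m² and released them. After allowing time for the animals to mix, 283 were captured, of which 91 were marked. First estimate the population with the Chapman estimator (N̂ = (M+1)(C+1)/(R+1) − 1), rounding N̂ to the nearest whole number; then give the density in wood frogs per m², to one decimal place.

density ≈ 9.8 wood frogs per m²

N̂ = 1317·284/92 − 1 = 374028/92 − 1 ≈ 4064.5 → 4065
Density = N̂ / area = 4065 / 413 ≈ 9.84 → 9.8 per m²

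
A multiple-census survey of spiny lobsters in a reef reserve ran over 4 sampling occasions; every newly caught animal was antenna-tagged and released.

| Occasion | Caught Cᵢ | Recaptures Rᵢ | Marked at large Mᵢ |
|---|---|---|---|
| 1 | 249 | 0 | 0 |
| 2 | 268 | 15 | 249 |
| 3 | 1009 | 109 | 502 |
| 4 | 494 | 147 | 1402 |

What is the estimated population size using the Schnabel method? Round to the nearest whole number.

Σ MᵢCᵢ = 0·249 + 249·268 + 502·1009 + 1402·494 = 0 + 66732 + 506518 + 692588 = 1265838
Σ Rᵢ = 0 + 15 + 109 + 147 = 271
N̂ = 1265838 / 271 ≈ 4671.0 → 4671

N ≈ 4671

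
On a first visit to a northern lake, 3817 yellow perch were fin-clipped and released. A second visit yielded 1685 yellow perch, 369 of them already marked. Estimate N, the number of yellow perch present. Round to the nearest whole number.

The marked fraction in the recapture sample should equal the marked fraction in the population: 369/1685 = 3817/N.
N = (3817 × 1685) / 369 = 6431645 / 369 ≈ 17429.9 → 17430

N ≈ 17,430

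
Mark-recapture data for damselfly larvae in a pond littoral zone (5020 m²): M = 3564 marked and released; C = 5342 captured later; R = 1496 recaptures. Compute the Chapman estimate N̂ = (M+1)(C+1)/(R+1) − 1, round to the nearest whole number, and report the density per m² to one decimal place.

density ≈ 2.5 damselfly larvae per m²

N̂ = 3565·5343/1497 − 1 = 19047795/1497 − 1 ≈ 12723.0 → 12723
Density = N̂ / area = 12723 / 5020 ≈ 2.53 → 2.5 per m²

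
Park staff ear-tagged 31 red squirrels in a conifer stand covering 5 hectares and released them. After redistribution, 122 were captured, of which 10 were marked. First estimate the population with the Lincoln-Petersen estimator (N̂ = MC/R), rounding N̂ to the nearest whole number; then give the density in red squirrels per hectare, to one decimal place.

density ≈ 75.6 red squirrels per hectare

N̂ = 31·122/10 = 3782/10 ≈ 378.2 → 378
Density = N̂ / area = 378 / 5 ≈ 75.60 → 75.6 per hectare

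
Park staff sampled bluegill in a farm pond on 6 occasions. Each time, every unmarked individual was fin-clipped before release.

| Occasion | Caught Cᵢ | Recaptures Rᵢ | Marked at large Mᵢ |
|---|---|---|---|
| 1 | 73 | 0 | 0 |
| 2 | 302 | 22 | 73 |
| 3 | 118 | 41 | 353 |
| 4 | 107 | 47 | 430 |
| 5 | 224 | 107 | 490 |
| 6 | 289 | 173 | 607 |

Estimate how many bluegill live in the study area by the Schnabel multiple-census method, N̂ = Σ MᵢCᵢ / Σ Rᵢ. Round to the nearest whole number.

Σ MᵢCᵢ = 0·73 + 73·302 + 353·118 + 430·107 + 490·224 + 607·289 = 0 + 22046 + 41654 + 46010 + 109760 + 175423 = 394893
Σ Rᵢ = 0 + 22 + 41 + 47 + 107 + 173 = 390
N̂ = 394893 / 390 ≈ 1012.5 → 1013

N ≈ 1013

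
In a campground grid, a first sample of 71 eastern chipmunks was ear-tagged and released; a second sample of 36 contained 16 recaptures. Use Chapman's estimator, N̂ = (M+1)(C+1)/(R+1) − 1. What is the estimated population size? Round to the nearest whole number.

N ≈ 156

N̂ = (71+1)(36+1)/(16+1) − 1 = 72·37/17 − 1
= 2664/17 − 1 ≈ 156.7 − 1 ≈ 155.7 → 156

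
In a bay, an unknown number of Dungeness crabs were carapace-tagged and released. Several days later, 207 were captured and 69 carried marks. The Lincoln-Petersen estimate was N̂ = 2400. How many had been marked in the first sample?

From N = M·C/R: M = N·R / C = 2400·69 / 207 = 165600 / 207 = 800.

M = 800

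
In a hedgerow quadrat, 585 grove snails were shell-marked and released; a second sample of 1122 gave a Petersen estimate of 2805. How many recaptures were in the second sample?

R = 234

From N = M·C/R: R = M·C / N = 585·1122 / 2805 = 656370 / 2805 = 234.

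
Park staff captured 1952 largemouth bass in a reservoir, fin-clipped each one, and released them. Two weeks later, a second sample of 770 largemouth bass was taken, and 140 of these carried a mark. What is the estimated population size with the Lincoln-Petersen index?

N = (1952 × 770) / 140 = 1503040 / 140 = 10736

N = 10,736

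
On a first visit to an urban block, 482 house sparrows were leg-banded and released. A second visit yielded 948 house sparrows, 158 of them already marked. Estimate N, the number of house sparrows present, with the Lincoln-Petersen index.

N = (482 × 948) / 158 = 456936 / 158 = 2892

N = 2892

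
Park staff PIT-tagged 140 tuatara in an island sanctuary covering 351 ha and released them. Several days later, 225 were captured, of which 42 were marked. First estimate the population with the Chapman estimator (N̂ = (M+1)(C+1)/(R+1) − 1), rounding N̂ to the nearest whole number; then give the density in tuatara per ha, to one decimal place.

density ≈ 2.1 tuatara per ha

N̂ = 141·226/43 − 1 = 31866/43 − 1 ≈ 740.1 → 740
Density = N̂ / area = 740 / 351 ≈ 2.11 → 2.1 per ha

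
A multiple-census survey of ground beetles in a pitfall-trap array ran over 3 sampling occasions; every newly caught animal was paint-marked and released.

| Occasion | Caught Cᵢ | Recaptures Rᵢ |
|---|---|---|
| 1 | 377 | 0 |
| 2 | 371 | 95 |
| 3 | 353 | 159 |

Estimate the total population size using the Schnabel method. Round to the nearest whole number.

Marked at large before each occasion: Mᵢ = Σⱼ<ᵢ (Cⱼ − Rⱼ) → M1=0, M2=377, M3=653
Σ MᵢCᵢ = 0·377 + 377·371 + 653·353 = 0 + 139867 + 230509 = 370376
Σ Rᵢ = 0 + 95 + 159 = 254
N̂ = 370376 / 254 ≈ 1458.2 → 1458

N ≈ 1458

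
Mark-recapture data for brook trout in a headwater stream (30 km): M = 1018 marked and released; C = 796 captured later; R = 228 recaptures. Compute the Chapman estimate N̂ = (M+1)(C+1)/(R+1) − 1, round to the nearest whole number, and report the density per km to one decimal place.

N̂ = 1019·797/229 − 1 = 812143/229 − 1 ≈ 3545.48 → 3545
Density = N̂ / area = 3545 / 30 ≈ 118.17 → 118.2 per km

density ≈ 118.2 brook trout per km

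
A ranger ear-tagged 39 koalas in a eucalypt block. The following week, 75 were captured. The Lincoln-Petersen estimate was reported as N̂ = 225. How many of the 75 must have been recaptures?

R = 13

From N = M·C/R: R = M·C / N = 39·75 / 225 = 2925 / 225 = 13.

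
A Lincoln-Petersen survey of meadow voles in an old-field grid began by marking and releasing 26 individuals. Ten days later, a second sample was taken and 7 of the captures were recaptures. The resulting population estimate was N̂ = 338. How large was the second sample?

C = 91

From N = M·C/R: C = N·R / M = 338·7 / 26 = 2366 / 26 = 91.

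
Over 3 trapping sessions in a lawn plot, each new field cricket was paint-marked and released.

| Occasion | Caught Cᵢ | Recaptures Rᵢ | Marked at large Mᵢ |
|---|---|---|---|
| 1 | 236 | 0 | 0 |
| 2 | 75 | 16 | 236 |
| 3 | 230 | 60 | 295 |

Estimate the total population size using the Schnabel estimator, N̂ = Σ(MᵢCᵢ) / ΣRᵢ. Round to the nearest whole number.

Σ MᵢCᵢ = 0·236 + 236·75 + 295·230 = 0 + 17700 + 67850 = 85550
Σ Rᵢ = 0 + 16 + 60 = 76
N̂ = 85550 / 76 ≈ 1125.7 → 1126

N ≈ 1126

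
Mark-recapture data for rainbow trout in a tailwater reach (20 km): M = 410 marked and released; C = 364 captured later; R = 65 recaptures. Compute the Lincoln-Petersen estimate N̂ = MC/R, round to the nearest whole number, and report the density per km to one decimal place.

N̂ = 410·364/65 = 149240/65 = 2296
Density = N̂ / area = 2296 / 20 ≈ 114.80 → 114.8 per km

density ≈ 114.8 rainbow trout per km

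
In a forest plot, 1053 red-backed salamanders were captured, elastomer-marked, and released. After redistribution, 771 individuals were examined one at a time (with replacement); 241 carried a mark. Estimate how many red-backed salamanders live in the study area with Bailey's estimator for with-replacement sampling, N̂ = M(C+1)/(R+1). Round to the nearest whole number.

N ≈ 3359

N̂ = 1053·(771+1)/(241+1) = 1053·772/242 = 812916/242 ≈ 3359.2 → 3359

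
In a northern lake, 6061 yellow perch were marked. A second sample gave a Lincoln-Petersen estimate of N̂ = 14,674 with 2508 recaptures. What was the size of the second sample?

C = 6072

From N = M·C/R: C = N·R / M = 14674·2508 / 6061 = 36802392 / 6061 = 6072.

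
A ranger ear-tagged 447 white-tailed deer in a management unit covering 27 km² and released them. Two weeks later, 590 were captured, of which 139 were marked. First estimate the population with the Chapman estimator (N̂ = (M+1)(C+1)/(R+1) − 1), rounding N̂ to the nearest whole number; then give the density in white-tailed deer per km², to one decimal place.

density ≈ 70.0 white-tailed deer per km²

N̂ = 448·591/140 − 1 = 264768/140 − 1 ≈ 1890.2 → 1890
Density = N̂ / area = 1890 / 27 = 70.0 per km²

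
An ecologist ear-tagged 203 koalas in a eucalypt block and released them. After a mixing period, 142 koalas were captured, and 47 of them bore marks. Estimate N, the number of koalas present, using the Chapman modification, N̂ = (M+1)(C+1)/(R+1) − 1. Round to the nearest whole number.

N ≈ 607

N̂ = (203+1)(142+1)/(47+1) − 1 = 204·143/48 − 1
= 29172/48 − 1 ≈ 607.8 − 1 ≈ 606.8 → 607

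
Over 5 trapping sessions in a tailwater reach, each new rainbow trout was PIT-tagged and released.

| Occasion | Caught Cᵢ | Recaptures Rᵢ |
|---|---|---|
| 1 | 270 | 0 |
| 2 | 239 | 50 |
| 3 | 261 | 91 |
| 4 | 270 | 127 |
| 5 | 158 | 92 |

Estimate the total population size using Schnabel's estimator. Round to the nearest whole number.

N ≈ 1323

Marked at large before each occasion: Mᵢ = Σⱼ<ᵢ (Cⱼ − Rⱼ) → M1=0, M2=270, M3=459, M4=629, M5=772
Σ MᵢCᵢ = 0·270 + 270·239 + 459·261 + 629·270 + 772·158 = 0 + 64530 + 119799 + 169830 + 121976 = 476135
Σ Rᵢ = 0 + 50 + 91 + 127 + 92 = 360
N̂ = 476135 / 360 ≈ 1322.6 → 1323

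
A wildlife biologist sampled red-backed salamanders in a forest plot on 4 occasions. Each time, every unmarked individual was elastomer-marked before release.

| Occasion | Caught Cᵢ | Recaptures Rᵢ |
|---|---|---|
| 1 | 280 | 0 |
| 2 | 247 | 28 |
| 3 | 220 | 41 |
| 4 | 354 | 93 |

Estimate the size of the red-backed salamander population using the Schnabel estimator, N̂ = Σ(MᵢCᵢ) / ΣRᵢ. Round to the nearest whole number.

Marked at large before each occasion: Mᵢ = Σⱼ<ᵢ (Cⱼ − Rⱼ) → M1=0, M2=280, M3=499, M4=678
Σ MᵢCᵢ = 0·280 + 280·247 + 499·220 + 678·354 = 0 + 69160 + 109780 + 240012 = 418952
Σ Rᵢ = 0 + 28 + 41 + 93 = 162
N̂ = 418952 / 162 ≈ 2586.1 → 2586

N ≈ 2586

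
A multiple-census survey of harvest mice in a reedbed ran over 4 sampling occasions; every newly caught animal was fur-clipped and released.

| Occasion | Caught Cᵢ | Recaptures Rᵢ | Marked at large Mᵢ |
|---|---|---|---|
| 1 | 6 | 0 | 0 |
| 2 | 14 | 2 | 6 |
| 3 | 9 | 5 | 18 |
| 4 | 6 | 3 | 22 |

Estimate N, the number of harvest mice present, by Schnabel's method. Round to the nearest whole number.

N ≈ 38

Σ MᵢCᵢ = 0·6 + 6·14 + 18·9 + 22·6 = 0 + 84 + 162 + 132 = 378
Σ Rᵢ = 0 + 2 + 5 + 3 = 10
N̂ = 378 / 10 ≈ 37.8 → 38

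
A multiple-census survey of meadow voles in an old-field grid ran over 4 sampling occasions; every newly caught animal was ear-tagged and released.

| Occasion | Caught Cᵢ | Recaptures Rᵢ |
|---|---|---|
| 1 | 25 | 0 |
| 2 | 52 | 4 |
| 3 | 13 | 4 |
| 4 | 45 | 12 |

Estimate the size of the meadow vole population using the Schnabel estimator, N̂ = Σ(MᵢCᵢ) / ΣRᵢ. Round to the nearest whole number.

N ≈ 297

Marked at large before each occasion: Mᵢ = Σⱼ<ᵢ (Cⱼ − Rⱼ) → M1=0, M2=25, M3=73, M4=82
Σ MᵢCᵢ = 0·25 + 25·52 + 73·13 + 82·45 = 0 + 1300 + 949 + 3690 = 5939
Σ Rᵢ = 0 + 4 + 4 + 12 = 20
N̂ = 5939 / 20 ≈ 296.9 → 297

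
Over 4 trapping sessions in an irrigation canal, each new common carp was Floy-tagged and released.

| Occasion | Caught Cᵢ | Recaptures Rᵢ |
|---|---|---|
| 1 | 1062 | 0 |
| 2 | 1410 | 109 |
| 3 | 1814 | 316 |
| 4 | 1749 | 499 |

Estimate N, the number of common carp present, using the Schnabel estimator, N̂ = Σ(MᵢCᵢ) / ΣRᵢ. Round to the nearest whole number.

Marked at large before each occasion: Mᵢ = Σⱼ<ᵢ (Cⱼ − Rⱼ) → M1=0, M2=1062, M3=2363, M4=3861
Σ MᵢCᵢ = 0·1062 + 1062·1410 + 2363·1814 + 3861·1749 = 0 + 1497420 + 4286482 + 6752889 = 12536791
Σ Rᵢ = 0 + 109 + 316 + 499 = 924
N̂ = 12536791 / 924 ≈ 13568.0 → 13568

N ≈ 13,568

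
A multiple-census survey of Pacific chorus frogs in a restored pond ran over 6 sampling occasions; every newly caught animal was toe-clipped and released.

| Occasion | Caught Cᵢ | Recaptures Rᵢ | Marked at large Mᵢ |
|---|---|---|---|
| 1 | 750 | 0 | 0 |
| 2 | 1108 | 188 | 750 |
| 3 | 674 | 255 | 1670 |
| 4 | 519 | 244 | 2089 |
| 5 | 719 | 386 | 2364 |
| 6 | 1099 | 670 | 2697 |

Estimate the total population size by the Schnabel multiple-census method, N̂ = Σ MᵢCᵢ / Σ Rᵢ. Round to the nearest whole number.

N ≈ 4420

Σ MᵢCᵢ = 0·750 + 750·1108 + 1670·674 + 2089·519 + 2364·719 + 2697·1099 = 0 + 831000 + 1125580 + 1084191 + 1699716 + 2964003 = 7704490
Σ Rᵢ = 0 + 188 + 255 + 244 + 386 + 670 = 1743
N̂ = 7704490 / 1743 ≈ 4420.2 → 4420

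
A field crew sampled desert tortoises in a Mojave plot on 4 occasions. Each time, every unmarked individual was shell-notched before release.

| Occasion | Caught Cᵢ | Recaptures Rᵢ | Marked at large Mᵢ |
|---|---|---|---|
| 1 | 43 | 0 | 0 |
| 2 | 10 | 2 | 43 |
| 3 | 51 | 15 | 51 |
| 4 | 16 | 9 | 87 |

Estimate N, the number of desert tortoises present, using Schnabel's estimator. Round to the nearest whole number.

Σ MᵢCᵢ = 0·43 + 43·10 + 51·51 + 87·16 = 0 + 430 + 2601 + 1392 = 4423
Σ Rᵢ = 0 + 2 + 15 + 9 = 26
N̂ = 4423 / 26 ≈ 170.1 → 170

N ≈ 170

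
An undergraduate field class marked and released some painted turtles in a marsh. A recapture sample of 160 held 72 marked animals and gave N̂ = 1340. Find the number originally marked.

From N = M·C/R: M = N·R / C = 1340·72 / 160 = 96480 / 160 = 603.

M = 603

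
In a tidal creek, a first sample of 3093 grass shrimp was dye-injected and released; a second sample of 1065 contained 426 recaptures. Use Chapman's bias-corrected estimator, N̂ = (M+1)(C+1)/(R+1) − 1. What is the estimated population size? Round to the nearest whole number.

N ≈ 7723

N̂ = (3093+1)(1065+1)/(426+1) − 1 = 3094·1066/427 − 1
= 3298204/427 − 1 ≈ 7724.1 − 1 ≈ 7723.1 → 7723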